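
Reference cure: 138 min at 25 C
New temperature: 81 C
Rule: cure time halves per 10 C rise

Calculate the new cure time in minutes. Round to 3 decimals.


factor = 2^((81-25)/10) = 48.5029
t_new = 138 / 48.5029 = 2.845 min

2.845


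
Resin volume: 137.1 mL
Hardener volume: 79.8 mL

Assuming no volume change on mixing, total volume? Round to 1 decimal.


V_total = 137.1 + 79.8 = 216.9 mL

216.9


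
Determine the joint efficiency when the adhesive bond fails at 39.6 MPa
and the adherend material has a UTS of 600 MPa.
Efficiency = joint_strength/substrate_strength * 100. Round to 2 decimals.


Joint efficiency = 39.6 / 600 * 100
= 6.60%

6.60


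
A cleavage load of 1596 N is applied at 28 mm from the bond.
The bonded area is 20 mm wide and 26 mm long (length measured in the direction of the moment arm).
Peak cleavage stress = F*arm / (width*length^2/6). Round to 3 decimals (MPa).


Moment = 1596 * 28 = 44688 N*mm
Section modulus = 20 * 676 / 6 = 13520 / 6 mm^3
Stress = 44688 / (13520 / 6) = 268128 / 13520
= 19.832 MPa

19.832


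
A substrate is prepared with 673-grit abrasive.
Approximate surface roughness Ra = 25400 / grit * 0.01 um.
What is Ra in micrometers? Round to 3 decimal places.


Ra = 25400 / 673 * 0.01 = 0.377 um

0.377


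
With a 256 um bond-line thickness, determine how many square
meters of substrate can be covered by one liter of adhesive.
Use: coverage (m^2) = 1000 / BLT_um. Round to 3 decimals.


Coverage = 1000 / 256 = 3.906 m^2

3.906


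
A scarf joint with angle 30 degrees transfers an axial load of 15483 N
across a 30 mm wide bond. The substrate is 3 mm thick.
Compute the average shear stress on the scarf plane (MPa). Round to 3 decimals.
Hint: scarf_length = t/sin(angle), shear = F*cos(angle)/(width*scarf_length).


scarf_length = 3 / sin(30 deg) = 6.0000 mm
cos(30 deg) = 0.866025
shear stress = 15483 * 0.866025 / (30 * 6.0000)
= 74.493 MPa

74.493


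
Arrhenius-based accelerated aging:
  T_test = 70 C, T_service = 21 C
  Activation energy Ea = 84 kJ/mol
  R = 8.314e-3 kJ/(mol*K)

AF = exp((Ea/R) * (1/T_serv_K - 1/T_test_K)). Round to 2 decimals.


T_test_K = 343.15, T_serv_K = 294.15
AF = exp((84/8.314e-3) * (1/294.15 - 1/343.15))
= 134.92

134.92


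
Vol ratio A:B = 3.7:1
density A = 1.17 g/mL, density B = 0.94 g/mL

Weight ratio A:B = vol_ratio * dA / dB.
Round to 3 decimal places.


Weight ratio = 3.7 * 1.17 / 0.94
= 4.605

4.605


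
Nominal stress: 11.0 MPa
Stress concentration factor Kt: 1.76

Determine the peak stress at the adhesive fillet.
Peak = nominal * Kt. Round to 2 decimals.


Peak stress = 11.0 * 1.76
= 19.36 MPa

19.36


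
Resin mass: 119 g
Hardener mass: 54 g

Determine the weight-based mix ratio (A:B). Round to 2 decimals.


Ratio = 119 / 54 = 2.20

2.20


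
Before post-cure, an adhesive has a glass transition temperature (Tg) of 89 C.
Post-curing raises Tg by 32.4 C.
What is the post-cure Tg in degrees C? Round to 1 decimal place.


Tg_post = Tg_base + delta_Tg
= 89 + 32.4
= 121.4 C

121.4


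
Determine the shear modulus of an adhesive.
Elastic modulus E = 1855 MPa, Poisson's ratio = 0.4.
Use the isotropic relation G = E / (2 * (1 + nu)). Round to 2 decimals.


G = 1855 / (2*(1+0.4)) = 1855 / 2.80
= 662.50 MPa

662.50


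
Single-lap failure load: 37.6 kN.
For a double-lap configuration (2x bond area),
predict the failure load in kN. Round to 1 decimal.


Failure load = 37.6 * 2 = 75.2 kN

75.2


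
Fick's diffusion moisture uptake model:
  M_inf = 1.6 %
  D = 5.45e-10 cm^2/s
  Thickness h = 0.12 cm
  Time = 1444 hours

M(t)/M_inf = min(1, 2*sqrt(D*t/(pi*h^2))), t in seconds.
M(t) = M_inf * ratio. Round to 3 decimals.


t_sec = 1444 * 3600 = 5198400
ratio = 2*sqrt(5.45e-10*5198400/(pi*0.12^2))
= min(1, 0.500503)
= 0.500503
M(t) = 1.6 * 0.500503 = 0.801 %

0.801


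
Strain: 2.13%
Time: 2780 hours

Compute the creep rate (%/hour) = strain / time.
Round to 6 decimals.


Creep rate = 2.13 / 2780
= 0.000766 %/h

0.000766


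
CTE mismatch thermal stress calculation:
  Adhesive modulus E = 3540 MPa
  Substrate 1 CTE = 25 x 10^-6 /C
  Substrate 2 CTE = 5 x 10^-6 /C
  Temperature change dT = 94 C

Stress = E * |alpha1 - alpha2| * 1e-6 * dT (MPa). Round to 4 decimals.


delta_alpha = |25 - 5| = 20 x 10^-6/C
Stress = 3540 * 20e-6 * 94
= 6.6552 MPa

6.6552


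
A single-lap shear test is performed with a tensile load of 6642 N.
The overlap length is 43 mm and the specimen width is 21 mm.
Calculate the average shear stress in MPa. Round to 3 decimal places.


Shear stress = F / (overlap * width)
= 6642 / (43 * 21)
= 6642 / 903
= 7.355 MPa

7.355


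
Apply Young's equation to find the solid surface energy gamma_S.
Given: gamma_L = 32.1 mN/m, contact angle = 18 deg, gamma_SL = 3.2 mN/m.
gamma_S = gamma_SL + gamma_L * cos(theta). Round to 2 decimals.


theta_rad = 18 * pi/180 = 0.314159
gamma_S = 3.2 + 32.1 * cos(0.314159)
= 33.73 mN/m

33.73


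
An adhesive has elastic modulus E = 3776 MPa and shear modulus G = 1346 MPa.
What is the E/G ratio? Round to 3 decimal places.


E/G = 3776 / 1346 = 2.805

2.805


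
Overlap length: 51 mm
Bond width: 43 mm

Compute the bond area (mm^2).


Bond area = 51 * 43 = 2193 mm^2

2193


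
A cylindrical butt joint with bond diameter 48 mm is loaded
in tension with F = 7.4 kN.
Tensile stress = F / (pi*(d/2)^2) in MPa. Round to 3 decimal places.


Area = pi * (48/2)^2 = 1809.5574 mm^2
Stress = 7.4*1000 / 1809.5574
= 4.089 MPa

4.089


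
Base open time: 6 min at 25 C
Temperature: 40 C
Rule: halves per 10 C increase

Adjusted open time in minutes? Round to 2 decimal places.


Acceleration = 2^((40-25)/10) = 2.8284
Open time = 6 / 2.8284 = 2.12 min

2.12


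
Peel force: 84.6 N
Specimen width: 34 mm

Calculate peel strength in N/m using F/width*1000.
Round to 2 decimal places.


Peel strength = 84.6 / 34 * 1000 = 2488.24 N/m

2488.24


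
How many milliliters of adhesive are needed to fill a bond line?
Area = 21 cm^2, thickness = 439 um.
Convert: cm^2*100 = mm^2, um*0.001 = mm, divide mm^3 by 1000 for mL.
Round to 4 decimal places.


= (21 * 100) * (439 * 0.001) / 1000
= 0.9219 mL

0.9219


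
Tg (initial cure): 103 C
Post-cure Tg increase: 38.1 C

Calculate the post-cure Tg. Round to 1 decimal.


Post-cure Tg = 103 + 38.1 = 141.1 C

141.1


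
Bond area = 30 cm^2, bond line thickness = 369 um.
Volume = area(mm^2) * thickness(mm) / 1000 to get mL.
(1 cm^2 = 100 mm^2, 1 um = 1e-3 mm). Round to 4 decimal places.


area_mm2 = 30 * 100 = 3000
blt_mm = 369 * 1e-3 = 0.369
vol_mm3 = 3000 * 0.369 = 1107.0
vol_mL = 1107.0 / 1000 = 1.1070 mL

1.1070


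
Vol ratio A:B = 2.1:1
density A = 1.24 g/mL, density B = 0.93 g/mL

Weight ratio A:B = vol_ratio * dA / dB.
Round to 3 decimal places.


Weight ratio = 2.1 * 1.24 / 0.93
= 2.800

2.800


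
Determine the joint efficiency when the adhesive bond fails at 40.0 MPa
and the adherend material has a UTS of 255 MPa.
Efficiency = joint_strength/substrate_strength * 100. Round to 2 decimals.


Joint efficiency = 40.0 / 255 * 100
= 15.69%

15.69


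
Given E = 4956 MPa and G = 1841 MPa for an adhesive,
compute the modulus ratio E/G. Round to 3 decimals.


E/G ratio = 4956 / 1841 = 2.692

2.692


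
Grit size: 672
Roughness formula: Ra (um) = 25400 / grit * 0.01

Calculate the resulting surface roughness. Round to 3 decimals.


Ra = 25400 / 672 * 0.01
= 0.378 um

0.378


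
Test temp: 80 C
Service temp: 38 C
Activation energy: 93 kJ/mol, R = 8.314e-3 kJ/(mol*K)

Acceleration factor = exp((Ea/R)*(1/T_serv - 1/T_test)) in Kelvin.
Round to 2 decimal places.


AF = exp((93/0.008314)*(1/311.15 - 1/353.15))
= 71.92

71.92


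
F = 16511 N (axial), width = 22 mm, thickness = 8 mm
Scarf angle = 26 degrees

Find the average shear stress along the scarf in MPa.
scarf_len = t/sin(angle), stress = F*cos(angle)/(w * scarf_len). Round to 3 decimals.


scarf_len = 8/sin(26 deg) = 18.2494
cos(26 deg) = 0.898794
stress = 16511*0.898794/(22*18.2494) = 36.963 MPa

36.963


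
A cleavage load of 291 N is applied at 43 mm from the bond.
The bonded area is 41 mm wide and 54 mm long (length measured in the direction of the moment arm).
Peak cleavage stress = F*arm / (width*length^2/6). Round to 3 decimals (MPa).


Moment = 291 * 43 = 12513 N*mm
Section modulus = 41 * 2916 / 6 = 119556 / 6 mm^3
Stress = 12513 / (119556 / 6) = 75078 / 119556
= 0.628 MPa

0.628


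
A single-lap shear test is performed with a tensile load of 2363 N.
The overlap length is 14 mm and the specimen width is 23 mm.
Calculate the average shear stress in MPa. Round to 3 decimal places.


Shear stress = F / (overlap * width)
= 2363 / (14 * 23)
= 2363 / 322
= 7.339 MPa

7.339


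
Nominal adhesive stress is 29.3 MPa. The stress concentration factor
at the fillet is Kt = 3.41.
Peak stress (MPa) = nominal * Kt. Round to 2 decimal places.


Peak = 29.3 * 3.41 = 99.91 MPa

99.91


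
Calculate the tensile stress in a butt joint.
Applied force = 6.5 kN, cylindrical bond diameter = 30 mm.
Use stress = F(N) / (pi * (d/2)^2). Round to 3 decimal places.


A = pi * 15.0^2 = 706.8583 mm^2
sigma = 6500.0 / 706.8583 = 9.196 MPa

9.196


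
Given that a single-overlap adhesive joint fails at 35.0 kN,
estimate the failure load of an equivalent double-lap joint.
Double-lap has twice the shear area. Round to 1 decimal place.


Double-lap factor = 2
Expected load = 35.0 * 2 = 70.0 kN

70.0


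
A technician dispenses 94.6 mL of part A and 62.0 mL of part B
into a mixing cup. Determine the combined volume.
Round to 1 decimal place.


Combined volume = 94.6 + 62.0
= 156.6 mL

156.6


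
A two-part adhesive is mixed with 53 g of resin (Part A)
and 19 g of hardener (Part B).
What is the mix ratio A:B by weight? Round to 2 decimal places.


Mix ratio = mass_A / mass_B
= 53 / 19
= 2.79

2.79


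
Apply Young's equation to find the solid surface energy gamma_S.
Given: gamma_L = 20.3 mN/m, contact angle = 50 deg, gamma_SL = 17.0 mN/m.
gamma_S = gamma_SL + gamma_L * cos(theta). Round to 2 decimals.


theta_rad = 50 * pi/180 = 0.872665
gamma_S = 17.0 + 20.3 * cos(0.872665)
= 30.05 mN/m

30.05


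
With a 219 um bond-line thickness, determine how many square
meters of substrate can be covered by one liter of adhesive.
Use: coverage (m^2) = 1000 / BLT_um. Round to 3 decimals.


Coverage = 1000 / 219 = 4.566 m^2

4.566


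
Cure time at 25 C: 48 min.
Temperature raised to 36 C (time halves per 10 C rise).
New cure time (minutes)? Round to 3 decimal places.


Acceleration factor = 2^(11/10) = 2.1435
New time = 48 / 2.1435 = 22.393 min

22.393


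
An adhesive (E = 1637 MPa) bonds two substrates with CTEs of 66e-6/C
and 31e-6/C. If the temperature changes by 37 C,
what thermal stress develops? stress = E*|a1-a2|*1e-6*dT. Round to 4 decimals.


Stress = 1637 * |66 - 31| * 1e-6 * 37
= 2.1199 MPa

2.1199


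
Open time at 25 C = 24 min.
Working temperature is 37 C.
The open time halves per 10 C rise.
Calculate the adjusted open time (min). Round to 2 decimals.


factor = 2^((37 - 25) / 10) = 2.2974
ot = 24 / 2.2974 = 10.45 min

10.45


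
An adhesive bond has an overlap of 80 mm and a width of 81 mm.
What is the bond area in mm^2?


Bond area = overlap * width
= 80 * 81
= 6480 mm^2

6480


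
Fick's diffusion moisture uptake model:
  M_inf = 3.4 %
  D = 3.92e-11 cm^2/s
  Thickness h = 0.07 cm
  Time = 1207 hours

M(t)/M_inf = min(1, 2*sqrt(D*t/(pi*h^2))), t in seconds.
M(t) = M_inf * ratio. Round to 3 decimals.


t_sec = 1207 * 3600 = 4345200
ratio = 2*sqrt(3.92e-11*4345200/(pi*0.07^2))
= min(1, 0.210380)
= 0.210380
M(t) = 3.4 * 0.210380 = 0.715 %

0.715


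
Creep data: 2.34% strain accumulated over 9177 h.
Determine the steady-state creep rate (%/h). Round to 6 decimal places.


Rate = 2.34 / 9177 = 0.000255 %/h

0.000255


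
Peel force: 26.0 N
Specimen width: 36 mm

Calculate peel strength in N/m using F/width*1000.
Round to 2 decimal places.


Peel strength = 26.0 / 36 * 1000 = 722.22 N/m

722.22


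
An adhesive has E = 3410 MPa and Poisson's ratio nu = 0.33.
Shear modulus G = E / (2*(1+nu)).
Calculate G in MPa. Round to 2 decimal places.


G = 3410 / (2*(1+0.33))
= 3410 / 2.66
= 1281.95 MPa

1281.95


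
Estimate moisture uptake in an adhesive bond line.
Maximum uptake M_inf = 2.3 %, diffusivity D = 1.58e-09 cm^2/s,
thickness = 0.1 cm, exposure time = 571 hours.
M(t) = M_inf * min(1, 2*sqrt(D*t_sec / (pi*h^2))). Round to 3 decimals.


Convert time: 571 h = 2055600 s
ratio = min(1, 2*sqrt(1.58e-09*2055600/(pi*0.1^2)))
= 0.643062
M(t) = 2.3 * 0.643062 = 1.479%

1.479


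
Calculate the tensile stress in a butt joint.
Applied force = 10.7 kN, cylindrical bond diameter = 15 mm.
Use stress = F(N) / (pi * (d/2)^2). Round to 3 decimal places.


A = pi * 7.5^2 = 176.7146 mm^2
sigma = 10700.0 / 176.7146 = 60.550 MPa

60.550


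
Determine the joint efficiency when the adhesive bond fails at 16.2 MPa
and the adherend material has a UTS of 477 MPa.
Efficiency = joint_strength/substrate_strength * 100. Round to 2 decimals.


Joint efficiency = 16.2 / 477 * 100
= 3.40%

3.40


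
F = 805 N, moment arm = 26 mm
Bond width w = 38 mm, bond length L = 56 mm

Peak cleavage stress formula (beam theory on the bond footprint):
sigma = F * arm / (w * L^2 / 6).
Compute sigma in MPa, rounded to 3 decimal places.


sigma = (805 * 26) / (38 * 3136 / 6)
= 20930 * 6 / 119168
= 125580 / 119168
= 1.054 MPa

1.054


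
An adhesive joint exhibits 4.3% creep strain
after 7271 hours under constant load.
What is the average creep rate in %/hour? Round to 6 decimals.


Creep rate = strain / time
= 4.3 / 7271
= 0.000591 %/h

0.000591


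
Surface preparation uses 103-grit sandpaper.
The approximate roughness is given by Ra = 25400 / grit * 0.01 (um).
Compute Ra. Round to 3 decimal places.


Ra = 25400 / 103 * 0.01
= 254 / 103
= 2.466 um

2.466


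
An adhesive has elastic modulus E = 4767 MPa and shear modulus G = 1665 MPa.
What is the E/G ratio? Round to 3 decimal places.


E/G = 4767 / 1665 = 2.863

2.863


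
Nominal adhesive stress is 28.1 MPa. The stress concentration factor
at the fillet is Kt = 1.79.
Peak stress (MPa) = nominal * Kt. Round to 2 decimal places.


Peak = 28.1 * 1.79 = 50.30 MPa

50.30


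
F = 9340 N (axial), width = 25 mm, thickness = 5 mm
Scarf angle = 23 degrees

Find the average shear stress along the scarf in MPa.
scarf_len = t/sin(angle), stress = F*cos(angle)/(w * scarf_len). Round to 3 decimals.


scarf_len = 5/sin(23 deg) = 12.7965
cos(23 deg) = 0.920505
stress = 9340*0.920505/(25*12.7965) = 26.875 MPa

26.875


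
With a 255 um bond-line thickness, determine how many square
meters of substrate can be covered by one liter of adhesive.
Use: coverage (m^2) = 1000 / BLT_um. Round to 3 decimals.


Coverage = 1000 / 255 = 3.922 m^2

3.922


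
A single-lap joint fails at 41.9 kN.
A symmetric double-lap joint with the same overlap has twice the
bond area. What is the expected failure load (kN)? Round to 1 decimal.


Double-lap load = 2 * 41.9 = 83.8 kN

83.8


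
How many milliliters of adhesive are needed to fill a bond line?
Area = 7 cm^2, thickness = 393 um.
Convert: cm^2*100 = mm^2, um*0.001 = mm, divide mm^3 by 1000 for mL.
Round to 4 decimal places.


= (7 * 100) * (393 * 0.001) / 1000
= 0.2751 mL

0.2751


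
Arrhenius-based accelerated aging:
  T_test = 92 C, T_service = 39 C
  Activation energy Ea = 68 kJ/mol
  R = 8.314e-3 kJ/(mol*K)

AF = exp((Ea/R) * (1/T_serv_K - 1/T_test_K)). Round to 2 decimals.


T_test_K = 365.15, T_serv_K = 312.15
AF = exp((68/8.314e-3) * (1/312.15 - 1/365.15))
= 44.84

44.84


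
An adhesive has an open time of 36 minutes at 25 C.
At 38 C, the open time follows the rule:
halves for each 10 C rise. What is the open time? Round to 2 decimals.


Factor = 2^((38-25)/10) = 2.4623
Open time = 36 / 2.4623 = 14.62 min

14.62


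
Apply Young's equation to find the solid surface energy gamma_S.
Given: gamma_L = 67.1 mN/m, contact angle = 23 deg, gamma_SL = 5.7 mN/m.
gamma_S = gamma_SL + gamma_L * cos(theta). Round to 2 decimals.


theta_rad = 23 * pi/180 = 0.401426
gamma_S = 5.7 + 67.1 * cos(0.401426)
= 67.47 mN/m

67.47


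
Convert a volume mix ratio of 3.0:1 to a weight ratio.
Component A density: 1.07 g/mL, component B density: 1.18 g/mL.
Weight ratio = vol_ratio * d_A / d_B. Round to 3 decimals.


= 3.0 * 1.07 / 1.18 = 2.720

2.720


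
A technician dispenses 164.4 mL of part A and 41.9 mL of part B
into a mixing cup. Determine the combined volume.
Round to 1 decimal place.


Combined volume = 164.4 + 41.9
= 206.3 mL

206.3


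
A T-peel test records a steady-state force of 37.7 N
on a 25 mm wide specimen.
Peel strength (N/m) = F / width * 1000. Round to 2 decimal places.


Peel strength = 37.7 / 25 * 1000
= 1508.00 N/m

1508.00


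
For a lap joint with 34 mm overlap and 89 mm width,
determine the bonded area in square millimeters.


Area = 34 * 89 = 3026 mm^2

3026


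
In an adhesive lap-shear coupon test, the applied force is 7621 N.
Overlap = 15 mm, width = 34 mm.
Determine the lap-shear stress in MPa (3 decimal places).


stress = F / (overlap * width)
= 7621 / (15 * 34)
= 14.943 MPa

14.943


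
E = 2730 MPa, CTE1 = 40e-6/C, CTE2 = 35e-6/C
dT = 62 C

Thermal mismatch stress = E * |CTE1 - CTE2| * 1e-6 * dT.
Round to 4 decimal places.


= 2730 * 5e-6 * 62
= 0.8463 MPa

0.8463


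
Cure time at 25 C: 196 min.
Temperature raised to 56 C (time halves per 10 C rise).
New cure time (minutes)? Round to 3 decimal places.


Acceleration factor = 2^(31/10) = 8.5742
New time = 196 / 8.5742 = 22.859 min

22.859


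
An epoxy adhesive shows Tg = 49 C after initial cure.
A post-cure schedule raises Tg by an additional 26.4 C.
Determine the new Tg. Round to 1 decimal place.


New Tg = 49 + 26.4
= 75.4 C

75.4


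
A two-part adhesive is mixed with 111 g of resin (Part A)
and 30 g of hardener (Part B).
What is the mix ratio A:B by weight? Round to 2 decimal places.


Mix ratio = mass_A / mass_B
= 111 / 30
= 3.70

3.70


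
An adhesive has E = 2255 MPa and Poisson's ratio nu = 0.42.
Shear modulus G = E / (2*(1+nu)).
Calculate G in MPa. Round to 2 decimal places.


G = 2255 / (2*(1+0.42))
= 2255 / 2.84
= 794.01 MPa

794.01


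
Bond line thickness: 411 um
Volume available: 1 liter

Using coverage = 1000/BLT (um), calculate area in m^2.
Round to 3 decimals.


1 L = 1e6 mm^3, thickness = 411 um = 0.411 mm
Area = 1e6 / 0.411 mm^2 = (1e6 / 0.411) / 1e6 m^2 = 1000 / 411 m^2
= 2.433 m^2

2.433


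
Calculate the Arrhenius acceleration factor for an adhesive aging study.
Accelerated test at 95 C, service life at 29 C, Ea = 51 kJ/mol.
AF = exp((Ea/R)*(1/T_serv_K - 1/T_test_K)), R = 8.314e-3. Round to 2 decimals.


T_test = 368.15 K, T_serv = 302.15 K
Ea/R = 51 / 0.008314 = 6134.23
AF = exp(6134.23 * (1/302.15 - 1/368.15))
= 38.08

38.08


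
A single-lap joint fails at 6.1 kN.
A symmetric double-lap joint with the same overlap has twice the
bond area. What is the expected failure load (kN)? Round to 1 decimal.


Double-lap load = 2 * 6.1 = 12.2 kN

12.2


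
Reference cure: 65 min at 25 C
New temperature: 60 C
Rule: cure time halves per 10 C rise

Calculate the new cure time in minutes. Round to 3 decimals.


factor = 2^((60-25)/10) = 11.3137
t_new = 65 / 11.3137 = 5.745 min

5.745


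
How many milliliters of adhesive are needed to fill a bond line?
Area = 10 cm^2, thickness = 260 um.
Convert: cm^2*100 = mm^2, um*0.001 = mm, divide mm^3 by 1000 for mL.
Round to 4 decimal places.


= (10 * 100) * (260 * 0.001) / 1000
= 0.2600 mL

0.2600


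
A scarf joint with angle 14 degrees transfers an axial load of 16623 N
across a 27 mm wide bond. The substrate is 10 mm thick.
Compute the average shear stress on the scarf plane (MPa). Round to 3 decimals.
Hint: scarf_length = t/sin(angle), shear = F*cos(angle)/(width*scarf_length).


scarf_length = 10 / sin(14 deg) = 41.3357 mm
cos(14 deg) = 0.970296
shear stress = 16623 * 0.970296 / (27 * 41.3357)
= 14.452 MPa

14.452


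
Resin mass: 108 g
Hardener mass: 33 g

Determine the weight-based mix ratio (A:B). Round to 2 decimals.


Ratio = 108 / 33 = 3.27

3.27


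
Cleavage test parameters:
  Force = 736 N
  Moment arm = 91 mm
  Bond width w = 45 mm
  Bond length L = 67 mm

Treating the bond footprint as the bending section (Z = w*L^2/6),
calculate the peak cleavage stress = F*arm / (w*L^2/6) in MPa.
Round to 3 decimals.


M = 736 * 91 = 66976 N*mm
Z = 45 * 67^2 / 6 = 202005 / 6 mm^3
sigma = M / Z = 6 * 66976 / 202005 = 401856 / 202005
= 1.989 MPa

1.989


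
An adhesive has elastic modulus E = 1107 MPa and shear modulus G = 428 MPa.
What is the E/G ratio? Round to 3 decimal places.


E/G = 1107 / 428 = 2.586

2.586


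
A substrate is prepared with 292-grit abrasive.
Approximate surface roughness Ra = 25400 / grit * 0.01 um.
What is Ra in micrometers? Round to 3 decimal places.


Ra = 25400 / 292 * 0.01 = 0.870 um

0.870


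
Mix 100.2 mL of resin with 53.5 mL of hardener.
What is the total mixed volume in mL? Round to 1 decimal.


Total = 100.2 + 53.5 = 153.7 mL

153.7


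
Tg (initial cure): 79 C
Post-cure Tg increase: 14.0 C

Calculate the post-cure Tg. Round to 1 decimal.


Post-cure Tg = 79 + 14.0 = 93.0 C

93.0


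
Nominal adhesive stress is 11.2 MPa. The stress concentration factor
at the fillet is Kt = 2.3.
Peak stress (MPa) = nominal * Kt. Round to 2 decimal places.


Peak = 11.2 * 2.3 = 25.76 MPa

25.76


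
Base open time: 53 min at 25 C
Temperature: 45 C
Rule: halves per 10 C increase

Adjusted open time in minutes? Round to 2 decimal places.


Acceleration = 2^((45-25)/10) = 4.0000
Open time = 53 / 4.0000 = 13.25 min

13.25


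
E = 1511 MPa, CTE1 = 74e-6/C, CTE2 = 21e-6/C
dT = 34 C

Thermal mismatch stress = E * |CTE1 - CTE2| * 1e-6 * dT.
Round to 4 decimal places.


= 1511 * 53e-6 * 34
= 2.7228 MPa

2.7228


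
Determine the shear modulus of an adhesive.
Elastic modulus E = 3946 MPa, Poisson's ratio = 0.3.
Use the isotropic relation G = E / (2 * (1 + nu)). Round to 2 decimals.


G = 3946 / (2*(1+0.3)) = 3946 / 2.60
= 1517.69 MPa

1517.69


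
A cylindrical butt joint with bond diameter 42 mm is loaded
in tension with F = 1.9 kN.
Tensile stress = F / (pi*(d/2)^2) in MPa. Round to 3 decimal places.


Area = pi * (42/2)^2 = 1385.4424 mm^2
Stress = 1.9*1000 / 1385.4424
= 1.371 MPa

1.371


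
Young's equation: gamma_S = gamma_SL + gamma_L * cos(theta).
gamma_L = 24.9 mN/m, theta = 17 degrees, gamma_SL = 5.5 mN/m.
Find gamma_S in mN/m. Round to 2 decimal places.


cos(17 deg) = 0.956305
gamma_S = 5.5 + 24.9 * 0.956305
= 29.31 mN/m

29.31


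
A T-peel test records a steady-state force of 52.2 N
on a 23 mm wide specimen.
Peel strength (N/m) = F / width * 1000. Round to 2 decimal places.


Peel strength = 52.2 / 23 * 1000
= 2269.57 N/m

2269.57


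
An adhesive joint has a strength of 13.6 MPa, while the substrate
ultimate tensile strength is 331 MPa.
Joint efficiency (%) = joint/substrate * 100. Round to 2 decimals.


Efficiency = 13.6 / 331 * 100
= 4.11%

4.11


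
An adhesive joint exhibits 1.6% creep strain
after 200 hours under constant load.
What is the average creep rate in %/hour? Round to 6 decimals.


Creep rate = strain / time
= 1.6 / 200
= 0.008000 %/h

0.008000


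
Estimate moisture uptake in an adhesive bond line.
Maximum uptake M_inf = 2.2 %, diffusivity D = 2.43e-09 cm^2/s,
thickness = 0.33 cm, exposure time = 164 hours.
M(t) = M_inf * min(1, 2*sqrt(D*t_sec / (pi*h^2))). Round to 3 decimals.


Convert time: 164 h = 590400 s
ratio = min(1, 2*sqrt(2.43e-09*590400/(pi*0.33^2)))
= 0.129514
M(t) = 2.2 * 0.129514 = 0.285%

0.285


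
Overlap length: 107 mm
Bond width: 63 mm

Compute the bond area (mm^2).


Bond area = 107 * 63 = 6741 mm^2

6741


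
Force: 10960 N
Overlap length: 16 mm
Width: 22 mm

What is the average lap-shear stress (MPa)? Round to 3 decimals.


Average shear stress = F / (overlap * width)
= 10960 / (16 * 22)
= 31.136 MPa

31.136


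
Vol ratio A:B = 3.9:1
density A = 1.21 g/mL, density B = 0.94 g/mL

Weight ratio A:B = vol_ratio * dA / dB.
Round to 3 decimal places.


Weight ratio = 3.9 * 1.21 / 0.94
= 5.020

5.020


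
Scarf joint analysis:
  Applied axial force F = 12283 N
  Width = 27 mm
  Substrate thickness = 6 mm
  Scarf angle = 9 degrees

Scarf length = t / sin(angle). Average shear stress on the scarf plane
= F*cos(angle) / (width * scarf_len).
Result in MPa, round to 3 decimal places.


Scarf length = 6 / sin(9 deg) = 38.3547 mm
cos(9 deg) = 0.987688
Shear = 12283 * 0.987688 / (27 * 38.3547)
= 11.715 MPa

11.715


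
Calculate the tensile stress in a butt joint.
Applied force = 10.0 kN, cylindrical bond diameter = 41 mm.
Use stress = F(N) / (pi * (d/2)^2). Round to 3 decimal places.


A = pi * 20.5^2 = 1320.2543 mm^2
sigma = 10000.0 / 1320.2543 = 7.574 MPa

7.574


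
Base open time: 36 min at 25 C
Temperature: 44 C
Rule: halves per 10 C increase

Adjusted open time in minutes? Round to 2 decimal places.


Acceleration = 2^((44-25)/10) = 3.7321
Open time = 36 / 3.7321 = 9.65 min

9.65


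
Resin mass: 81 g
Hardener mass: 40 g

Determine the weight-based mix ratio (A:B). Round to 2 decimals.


Ratio = 81 / 40 = 2.03

2.03


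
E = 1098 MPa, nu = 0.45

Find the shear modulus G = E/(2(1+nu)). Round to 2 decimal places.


G = 1098 / (2 * 1.45)
= 378.62 MPa

378.62


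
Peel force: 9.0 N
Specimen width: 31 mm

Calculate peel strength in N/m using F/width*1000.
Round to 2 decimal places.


Peel strength = 9.0 / 31 * 1000 = 290.32 N/m

290.32


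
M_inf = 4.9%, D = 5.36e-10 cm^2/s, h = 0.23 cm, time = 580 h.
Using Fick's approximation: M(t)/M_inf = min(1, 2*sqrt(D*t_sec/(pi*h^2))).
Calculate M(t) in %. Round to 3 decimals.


t = 2088000 s
ratio = min(1, 2*sqrt(5.36e-10*2088000/(pi*0.0529)))
= 0.164125
M(t) = 4.9 * 0.164125 = 0.804%

0.804


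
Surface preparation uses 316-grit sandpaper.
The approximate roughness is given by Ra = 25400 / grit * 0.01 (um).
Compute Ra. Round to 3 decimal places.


Ra = 25400 / 316 * 0.01
= 254 / 316
= 0.804 um

0.804


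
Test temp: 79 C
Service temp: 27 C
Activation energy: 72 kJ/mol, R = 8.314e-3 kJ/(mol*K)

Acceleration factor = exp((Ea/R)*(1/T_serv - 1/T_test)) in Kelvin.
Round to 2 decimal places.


AF = exp((72/0.008314)*(1/300.15 - 1/352.15))
= 70.84

70.84


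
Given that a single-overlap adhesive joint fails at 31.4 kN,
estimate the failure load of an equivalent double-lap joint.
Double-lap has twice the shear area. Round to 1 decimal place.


Double-lap factor = 2
Expected load = 31.4 * 2 = 62.8 kN

62.8


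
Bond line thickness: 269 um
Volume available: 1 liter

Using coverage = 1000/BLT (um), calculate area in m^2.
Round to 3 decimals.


1 L = 1e6 mm^3, thickness = 269 um = 0.269 mm
Area = 1e6 / 0.269 mm^2 = (1e6 / 0.269) / 1e6 m^2 = 1000 / 269 m^2
= 3.717 m^2

3.717


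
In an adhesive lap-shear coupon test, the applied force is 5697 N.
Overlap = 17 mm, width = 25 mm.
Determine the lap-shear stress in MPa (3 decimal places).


stress = F / (overlap * width)
= 5697 / (17 * 25)
= 13.405 MPa

13.405


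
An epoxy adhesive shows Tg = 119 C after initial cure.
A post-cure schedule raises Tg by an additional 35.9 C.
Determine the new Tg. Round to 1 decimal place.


New Tg = 119 + 35.9
= 154.9 C

154.9


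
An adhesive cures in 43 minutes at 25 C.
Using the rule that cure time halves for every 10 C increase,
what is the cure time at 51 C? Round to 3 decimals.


Factor = 2^((51 - 25) / 10) = 6.0629
Cure time = 43 / 6.0629
= 7.092 minutes

7.092


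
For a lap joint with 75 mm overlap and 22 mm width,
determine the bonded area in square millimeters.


Area = 75 * 22 = 1650 mm^2

1650


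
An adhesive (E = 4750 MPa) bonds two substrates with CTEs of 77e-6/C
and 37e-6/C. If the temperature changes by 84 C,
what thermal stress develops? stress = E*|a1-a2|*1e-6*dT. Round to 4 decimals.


Stress = 4750 * |77 - 37| * 1e-6 * 84
= 15.9600 MPa

15.9600


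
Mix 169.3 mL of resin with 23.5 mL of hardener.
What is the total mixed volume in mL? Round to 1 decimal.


Total = 169.3 + 23.5 = 192.8 mL

192.8


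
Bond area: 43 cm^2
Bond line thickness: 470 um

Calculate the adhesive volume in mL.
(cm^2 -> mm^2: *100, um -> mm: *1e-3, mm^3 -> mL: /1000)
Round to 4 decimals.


V = 43*100 * 470*1e-3 / 1000
= 2.0210 mL

2.0210


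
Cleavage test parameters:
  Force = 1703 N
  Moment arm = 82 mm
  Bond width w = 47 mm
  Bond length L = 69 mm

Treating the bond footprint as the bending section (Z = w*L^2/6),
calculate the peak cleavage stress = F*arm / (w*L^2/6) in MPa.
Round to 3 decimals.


M = 1703 * 82 = 139646 N*mm
Z = 47 * 69^2 / 6 = 223767 / 6 mm^3
sigma = M / Z = 6 * 139646 / 223767 = 837876 / 223767
= 3.744 MPa

3.744


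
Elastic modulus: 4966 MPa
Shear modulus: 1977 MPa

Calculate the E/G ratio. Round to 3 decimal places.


E / G = 4966 / 1977 = 2.512

2.512


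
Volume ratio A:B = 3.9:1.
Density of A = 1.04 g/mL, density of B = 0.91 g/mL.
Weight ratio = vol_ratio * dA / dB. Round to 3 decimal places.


Wt ratio = 3.9 * 1.04 / 0.91
= 4.457

4.457


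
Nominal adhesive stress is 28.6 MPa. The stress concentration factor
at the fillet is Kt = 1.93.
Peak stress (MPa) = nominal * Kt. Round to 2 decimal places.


Peak = 28.6 * 1.93 = 55.20 MPa

55.20


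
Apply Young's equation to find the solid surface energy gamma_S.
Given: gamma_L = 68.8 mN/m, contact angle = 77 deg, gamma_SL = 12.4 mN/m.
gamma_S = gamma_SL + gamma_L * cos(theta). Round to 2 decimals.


theta_rad = 77 * pi/180 = 1.343904
gamma_S = 12.4 + 68.8 * cos(1.343904)
= 27.88 mN/m

27.88


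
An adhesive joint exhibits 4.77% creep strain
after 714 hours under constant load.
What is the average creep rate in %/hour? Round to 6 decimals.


Creep rate = strain / time
= 4.77 / 714
= 0.006681 %/h

0.006681


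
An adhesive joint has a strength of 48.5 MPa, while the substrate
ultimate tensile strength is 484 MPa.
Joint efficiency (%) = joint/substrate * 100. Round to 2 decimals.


Efficiency = 48.5 / 484 * 100
= 10.02%

10.02


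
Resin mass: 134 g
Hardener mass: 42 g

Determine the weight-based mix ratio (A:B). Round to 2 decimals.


Ratio = 134 / 42 = 3.19

3.19


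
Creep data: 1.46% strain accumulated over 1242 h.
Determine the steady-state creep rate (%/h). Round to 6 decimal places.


Rate = 1.46 / 1242 = 0.001176 %/h

0.001176


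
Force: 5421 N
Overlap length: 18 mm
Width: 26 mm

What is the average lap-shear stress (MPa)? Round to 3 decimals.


Average shear stress = F / (overlap * width)
= 5421 / (18 * 26)
= 11.583 MPa

11.583


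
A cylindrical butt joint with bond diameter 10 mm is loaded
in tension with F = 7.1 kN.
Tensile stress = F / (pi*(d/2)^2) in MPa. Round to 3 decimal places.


Area = pi * (10/2)^2 = 78.5398 mm^2
Stress = 7.1*1000 / 78.5398
= 90.400 MPa

90.400


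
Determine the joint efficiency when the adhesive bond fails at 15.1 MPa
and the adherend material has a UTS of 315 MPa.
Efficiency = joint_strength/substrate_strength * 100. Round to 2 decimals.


Joint efficiency = 15.1 / 315 * 100
= 4.79%

4.79


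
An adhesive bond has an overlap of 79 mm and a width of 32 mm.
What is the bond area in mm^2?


Bond area = overlap * width
= 79 * 32
= 2528 mm^2

2528


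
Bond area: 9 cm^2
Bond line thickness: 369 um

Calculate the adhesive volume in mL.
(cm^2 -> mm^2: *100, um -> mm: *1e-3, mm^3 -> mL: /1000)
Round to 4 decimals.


V = 9*100 * 369*1e-3 / 1000
= 0.3321 mL

0.3321


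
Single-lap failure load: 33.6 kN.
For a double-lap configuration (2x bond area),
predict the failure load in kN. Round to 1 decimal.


Failure load = 33.6 * 2 = 67.2 kN

67.2


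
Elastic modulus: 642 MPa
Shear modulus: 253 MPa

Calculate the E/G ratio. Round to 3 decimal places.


E / G = 642 / 253 = 2.538

2.538


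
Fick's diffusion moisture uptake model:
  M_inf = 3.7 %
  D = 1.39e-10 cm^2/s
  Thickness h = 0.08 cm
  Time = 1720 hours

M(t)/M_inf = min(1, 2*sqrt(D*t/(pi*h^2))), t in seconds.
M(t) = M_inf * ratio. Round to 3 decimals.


t_sec = 1720 * 3600 = 6192000
ratio = 2*sqrt(1.39e-10*6192000/(pi*0.08^2))
= min(1, 0.413798)
= 0.413798
M(t) = 3.7 * 0.413798 = 1.531 %

1.531


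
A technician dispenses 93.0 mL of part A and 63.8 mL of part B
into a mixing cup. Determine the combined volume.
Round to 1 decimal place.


Combined volume = 93.0 + 63.8
= 156.8 mL

156.8


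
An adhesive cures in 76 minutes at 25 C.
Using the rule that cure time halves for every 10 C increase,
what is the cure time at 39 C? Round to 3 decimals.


Factor = 2^((39 - 25) / 10) = 2.6390
Cure time = 76 / 2.6390
= 28.799 minutes

28.799


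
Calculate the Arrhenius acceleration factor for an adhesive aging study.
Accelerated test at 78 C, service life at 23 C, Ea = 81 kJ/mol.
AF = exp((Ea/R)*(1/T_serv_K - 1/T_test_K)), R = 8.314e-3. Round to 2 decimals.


T_test = 351.15 K, T_serv = 296.15 K
Ea/R = 81 / 0.008314 = 9742.60
AF = exp(9742.60 * (1/296.15 - 1/351.15))
= 172.89

172.89


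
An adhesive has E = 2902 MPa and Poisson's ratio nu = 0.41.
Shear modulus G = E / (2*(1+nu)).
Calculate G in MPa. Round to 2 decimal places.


G = 2902 / (2*(1+0.41))
= 2902 / 2.82
= 1029.08 MPa

1029.08


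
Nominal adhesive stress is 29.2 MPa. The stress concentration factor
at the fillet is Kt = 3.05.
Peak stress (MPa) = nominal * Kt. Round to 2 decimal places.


Peak = 29.2 * 3.05 = 89.06 MPa

89.06


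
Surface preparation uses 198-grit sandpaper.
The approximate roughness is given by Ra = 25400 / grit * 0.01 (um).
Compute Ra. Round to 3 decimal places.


Ra = 25400 / 198 * 0.01
= 254 / 198
= 1.283 um

1.283


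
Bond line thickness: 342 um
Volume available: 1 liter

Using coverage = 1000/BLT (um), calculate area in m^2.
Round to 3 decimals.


1 L = 1e6 mm^3, thickness = 342 um = 0.342 mm
Area = 1e6 / 0.342 mm^2 = (1e6 / 0.342) / 1e6 m^2 = 1000 / 342 m^2
= 2.924 m^2

2.924


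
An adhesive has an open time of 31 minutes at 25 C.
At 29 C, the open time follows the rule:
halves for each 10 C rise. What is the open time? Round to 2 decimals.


Factor = 2^((29-25)/10) = 1.3195
Open time = 31 / 1.3195 = 23.49 min

23.49


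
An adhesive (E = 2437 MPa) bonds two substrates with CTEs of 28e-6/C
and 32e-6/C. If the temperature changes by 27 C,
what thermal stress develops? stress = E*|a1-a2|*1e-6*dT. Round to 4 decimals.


Stress = 2437 * |28 - 32| * 1e-6 * 27
= 0.2632 MPa

0.2632


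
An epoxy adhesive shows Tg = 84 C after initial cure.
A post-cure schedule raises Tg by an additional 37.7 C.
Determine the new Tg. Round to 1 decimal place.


New Tg = 84 + 37.7
= 121.7 C

121.7


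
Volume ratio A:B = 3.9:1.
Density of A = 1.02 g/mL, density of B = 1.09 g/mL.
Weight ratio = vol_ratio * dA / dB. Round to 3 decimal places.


Wt ratio = 3.9 * 1.02 / 1.09
= 3.650

3.650


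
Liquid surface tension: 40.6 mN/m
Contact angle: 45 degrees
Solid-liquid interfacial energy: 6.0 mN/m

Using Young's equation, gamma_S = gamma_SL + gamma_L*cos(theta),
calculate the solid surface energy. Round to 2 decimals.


gamma_S = 6.0 + 40.6 * cos(45)
= 34.71 mN/m

34.71


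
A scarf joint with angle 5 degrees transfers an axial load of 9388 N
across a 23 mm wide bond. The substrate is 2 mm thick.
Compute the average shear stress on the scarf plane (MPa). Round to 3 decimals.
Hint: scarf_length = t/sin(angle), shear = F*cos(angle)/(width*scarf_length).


scarf_length = 2 / sin(5 deg) = 22.9474 mm
cos(5 deg) = 0.996195
shear stress = 9388 * 0.996195 / (23 * 22.9474)
= 17.720 MPa

17.720


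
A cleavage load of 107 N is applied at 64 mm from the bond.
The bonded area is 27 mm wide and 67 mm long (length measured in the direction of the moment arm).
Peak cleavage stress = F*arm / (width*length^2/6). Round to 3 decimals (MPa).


Moment = 107 * 64 = 6848 N*mm
Section modulus = 27 * 4489 / 6 = 121203 / 6 mm^3
Stress = 6848 / (121203 / 6) = 41088 / 121203
= 0.339 MPa

0.339


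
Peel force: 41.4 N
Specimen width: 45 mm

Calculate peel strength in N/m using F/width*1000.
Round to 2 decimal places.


Peel strength = 41.4 / 45 * 1000 = 920.00 N/m

920.00


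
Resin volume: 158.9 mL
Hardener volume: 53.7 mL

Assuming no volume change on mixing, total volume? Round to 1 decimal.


V_total = 158.9 + 53.7 = 212.6 mL

212.6


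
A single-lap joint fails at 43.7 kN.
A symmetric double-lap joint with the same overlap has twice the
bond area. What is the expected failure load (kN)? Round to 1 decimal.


Double-lap load = 2 * 43.7 = 87.4 kN

87.4


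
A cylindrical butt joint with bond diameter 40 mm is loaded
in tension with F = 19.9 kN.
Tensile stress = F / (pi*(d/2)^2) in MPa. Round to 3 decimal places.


Area = pi * (40/2)^2 = 1256.6371 mm^2
Stress = 19.9*1000 / 1256.6371
= 15.836 MPa

15.836


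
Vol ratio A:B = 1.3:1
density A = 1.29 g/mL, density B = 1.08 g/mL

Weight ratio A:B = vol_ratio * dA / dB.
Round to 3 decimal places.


Weight ratio = 1.3 * 1.29 / 1.08
= 1.553

1.553


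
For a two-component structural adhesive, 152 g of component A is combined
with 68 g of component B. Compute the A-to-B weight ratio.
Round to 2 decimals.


Weight ratio A:B = 152 / 68
= 2.24

2.24


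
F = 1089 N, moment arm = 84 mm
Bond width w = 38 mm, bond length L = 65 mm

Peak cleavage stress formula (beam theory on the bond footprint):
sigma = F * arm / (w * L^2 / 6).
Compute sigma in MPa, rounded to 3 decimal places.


sigma = (1089 * 84) / (38 * 4225 / 6)
= 91476 * 6 / 160550
= 548856 / 160550
= 3.419 MPa

3.419


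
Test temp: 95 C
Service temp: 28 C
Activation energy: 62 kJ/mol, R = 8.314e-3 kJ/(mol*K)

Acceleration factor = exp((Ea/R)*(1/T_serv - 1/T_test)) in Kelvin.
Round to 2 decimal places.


AF = exp((62/0.008314)*(1/301.15 - 1/368.15))
= 90.61

90.61


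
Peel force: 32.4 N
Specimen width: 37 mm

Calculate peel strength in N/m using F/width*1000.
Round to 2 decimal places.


Peel strength = 32.4 / 37 * 1000 = 875.68 N/m

875.68


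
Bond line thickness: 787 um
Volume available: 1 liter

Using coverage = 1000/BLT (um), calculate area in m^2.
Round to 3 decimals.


1 L = 1e6 mm^3, thickness = 787 um = 0.787 mm
Area = 1e6 / 0.787 mm^2 = (1e6 / 0.787) / 1e6 m^2 = 1000 / 787 m^2
= 1.271 m^2

1.271


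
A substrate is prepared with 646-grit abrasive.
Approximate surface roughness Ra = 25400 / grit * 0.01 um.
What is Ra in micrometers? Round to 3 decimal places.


Ra = 25400 / 646 * 0.01 = 0.393 um

0.393


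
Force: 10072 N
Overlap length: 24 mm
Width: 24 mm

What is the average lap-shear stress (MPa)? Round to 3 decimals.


Average shear stress = F / (overlap * width)
= 10072 / (24 * 24)
= 17.486 MPa

17.486


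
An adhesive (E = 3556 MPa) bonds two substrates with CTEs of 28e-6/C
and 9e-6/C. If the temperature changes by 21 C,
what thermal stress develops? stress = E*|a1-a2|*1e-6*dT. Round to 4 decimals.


Stress = 3556 * |28 - 9| * 1e-6 * 21
= 1.4188 MPa

1.4188


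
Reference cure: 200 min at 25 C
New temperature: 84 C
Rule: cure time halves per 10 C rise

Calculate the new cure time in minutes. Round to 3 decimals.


factor = 2^((84-25)/10) = 59.7141
t_new = 200 / 59.7141 = 3.349 min

3.349


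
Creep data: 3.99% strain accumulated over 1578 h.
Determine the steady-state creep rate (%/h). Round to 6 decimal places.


Rate = 3.99 / 1578 = 0.002529 %/h

0.002529


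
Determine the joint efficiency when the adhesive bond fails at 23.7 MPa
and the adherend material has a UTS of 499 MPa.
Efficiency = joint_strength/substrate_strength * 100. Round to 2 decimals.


Joint efficiency = 23.7 / 499 * 100
= 4.75%

4.75
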